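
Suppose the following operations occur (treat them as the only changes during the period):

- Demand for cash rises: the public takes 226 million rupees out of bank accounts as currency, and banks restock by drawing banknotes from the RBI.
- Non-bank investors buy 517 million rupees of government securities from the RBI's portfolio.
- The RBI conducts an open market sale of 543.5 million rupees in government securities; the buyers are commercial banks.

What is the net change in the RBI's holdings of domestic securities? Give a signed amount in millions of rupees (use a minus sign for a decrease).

-1060.5 million

RBI balance sheet:
  Assets:      Securities −1060.5M
  Liabilities: Bank reserves −1286.5M, Currency in circulation +226M
Commercial banking system:
  Assets:      Reserves at CB −1286.5M, Securities +543.5M
  Liabilities: Checkable deposits −743M
So the change in the RBI's holdings of domestic securities is -1060.5 million.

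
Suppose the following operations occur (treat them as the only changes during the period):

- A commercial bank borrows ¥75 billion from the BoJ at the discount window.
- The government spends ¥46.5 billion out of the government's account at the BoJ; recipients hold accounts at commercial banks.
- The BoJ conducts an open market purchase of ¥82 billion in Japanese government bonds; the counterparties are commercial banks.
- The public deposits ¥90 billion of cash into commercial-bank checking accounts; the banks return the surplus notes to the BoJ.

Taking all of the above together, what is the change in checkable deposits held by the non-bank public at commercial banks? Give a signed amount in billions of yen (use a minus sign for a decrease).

+¥136.5 billion

BoJ balance sheet:
  Assets:      Securities +¥82B, Loans to banks +¥75B
  Liabilities: Bank reserves +¥293.5B, Currency in circulation −¥90B, Government deposits −¥46.5B
Commercial banking system:
  Assets:      Reserves at CB +¥293.5B, Securities −¥82B
  Liabilities: Checkable deposits +¥136.5B, Borrowings from CB +¥75B
So the change in checkable deposits held by the non-bank public at commercial banks is +¥136.5 billion.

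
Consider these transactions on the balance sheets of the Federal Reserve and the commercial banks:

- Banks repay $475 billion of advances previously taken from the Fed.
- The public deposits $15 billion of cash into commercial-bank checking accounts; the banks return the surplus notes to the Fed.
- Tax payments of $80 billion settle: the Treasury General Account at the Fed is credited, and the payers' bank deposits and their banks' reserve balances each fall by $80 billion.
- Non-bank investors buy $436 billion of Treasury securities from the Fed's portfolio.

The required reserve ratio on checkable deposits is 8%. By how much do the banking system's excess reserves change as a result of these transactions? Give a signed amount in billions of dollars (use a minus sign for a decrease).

-$935.92 billion

Discount-window repayment $475 billion: reserves −$475B, deposits 0.
Currency deposit $15 billion: reserves +$15B, deposits +$15B.
Government account inflow $80 billion: reserves −$80B, deposits −$80B.
Asset sale (to non-banks) $436 billion: reserves −$436B, deposits −$436B.
Totals: Δreserves = −$976B, Δdeposits = −$501B.
Δrequired reserves = 8% × −$501B = −$40.08B.
Δexcess reserves = Δreserves − Δrequired = −$976B − (−$40.08B) = -$935.92 billion.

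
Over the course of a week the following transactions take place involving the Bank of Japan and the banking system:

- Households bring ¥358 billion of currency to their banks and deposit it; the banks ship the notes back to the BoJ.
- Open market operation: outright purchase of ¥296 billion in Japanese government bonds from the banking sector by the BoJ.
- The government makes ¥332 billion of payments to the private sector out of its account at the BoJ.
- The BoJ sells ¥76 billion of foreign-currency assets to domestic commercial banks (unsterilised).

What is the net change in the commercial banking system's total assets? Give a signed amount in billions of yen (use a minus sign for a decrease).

+¥690 billion

BoJ balance sheet:
  Assets:      Securities +¥296B, Foreign assets −¥76B
  Liabilities: Bank reserves +¥910B, Currency in circulation −¥358B, Government deposits −¥332B
Commercial banking system:
  Assets:      Reserves at CB +¥910B, Securities −¥296B, Foreign assets +¥76B
  Liabilities: Checkable deposits +¥690B
Change in total bank assets = +¥690 billion.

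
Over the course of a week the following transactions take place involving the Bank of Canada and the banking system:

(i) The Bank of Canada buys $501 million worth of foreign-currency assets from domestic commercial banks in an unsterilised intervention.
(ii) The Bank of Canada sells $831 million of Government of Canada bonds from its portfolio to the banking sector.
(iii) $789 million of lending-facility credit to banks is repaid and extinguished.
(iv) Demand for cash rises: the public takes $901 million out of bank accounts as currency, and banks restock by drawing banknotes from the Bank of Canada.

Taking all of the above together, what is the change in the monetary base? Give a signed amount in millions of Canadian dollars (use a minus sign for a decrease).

FX purchase $501 million: Bank of Canada balance sheet expands → +$501M.
OMO sale (to banks) $831 million: Bank of Canada balance sheet contracts → −$831M.
Discount-window repayment $789 million: Bank of Canada balance sheet contracts → −$789M.
Currency withdrawal $901 million: just a shift between currency and reserves — both are base money → 0.
Net: 501 − 831 − 789 + 0 = -$1119 million.

-$1119 million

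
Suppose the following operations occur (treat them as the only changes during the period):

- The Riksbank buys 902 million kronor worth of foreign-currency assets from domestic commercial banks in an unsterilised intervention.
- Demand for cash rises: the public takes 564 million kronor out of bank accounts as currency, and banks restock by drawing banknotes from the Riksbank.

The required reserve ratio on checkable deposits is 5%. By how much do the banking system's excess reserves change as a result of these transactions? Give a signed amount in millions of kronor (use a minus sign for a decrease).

+366.2 million

FX purchase 902 million kronor: reserves +902M, deposits 0.
Currency withdrawal 564 million kronor: reserves −564M, deposits −564M.
Totals: Δreserves = +338M, Δdeposits = −564M.
Δrequired reserves = 5% × −564M = −28.2M.
Δexcess reserves = Δreserves − Δrequired = +338M − (−28.2M) = +366.2 million.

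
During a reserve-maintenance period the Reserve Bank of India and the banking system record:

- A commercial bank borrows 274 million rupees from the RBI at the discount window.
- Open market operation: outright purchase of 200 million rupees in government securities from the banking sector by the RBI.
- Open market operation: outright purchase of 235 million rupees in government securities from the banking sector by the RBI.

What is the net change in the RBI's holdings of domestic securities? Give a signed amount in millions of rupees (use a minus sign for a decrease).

+435 million

Discount-window loan 274 million rupees: the RBI's securities portfolio is untouched → 0.
OMO purchase (from banks) 200 million rupees: securities added to the RBI's portfolio → +200M.
OMO purchase (from banks) 235 million rupees: securities added to the RBI's portfolio → +235M.
Net: 0 + 200 + 235 = +435 million.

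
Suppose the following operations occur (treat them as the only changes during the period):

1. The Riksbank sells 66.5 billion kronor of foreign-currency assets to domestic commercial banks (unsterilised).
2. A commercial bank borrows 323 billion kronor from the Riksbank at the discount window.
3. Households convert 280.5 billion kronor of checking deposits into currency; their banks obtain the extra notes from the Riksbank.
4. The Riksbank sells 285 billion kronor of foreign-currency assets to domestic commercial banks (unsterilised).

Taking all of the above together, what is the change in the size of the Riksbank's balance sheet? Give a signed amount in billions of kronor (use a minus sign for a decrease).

-28.5 billion

Riksbank balance sheet:
  Assets:      Loans to banks +323B, Foreign assets −351.5B
  Liabilities: Bank reserves −309B, Currency in circulation +280.5B
Commercial banking system:
  Assets:      Reserves at CB −309B, Foreign assets +351.5B
  Liabilities: Checkable deposits −280.5B, Borrowings from CB +323B
Change in total Riksbank assets = -28.5 billion.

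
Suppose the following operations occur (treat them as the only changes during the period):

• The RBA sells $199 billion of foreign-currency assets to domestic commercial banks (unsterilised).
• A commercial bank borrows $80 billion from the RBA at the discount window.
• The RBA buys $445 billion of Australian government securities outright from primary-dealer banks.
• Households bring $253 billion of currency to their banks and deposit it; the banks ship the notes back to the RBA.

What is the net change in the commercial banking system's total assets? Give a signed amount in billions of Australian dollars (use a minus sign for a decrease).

+$333 billion

FX sale $199 billion: just an asset swap on bank balance sheets → 0.
Discount-window loan $80 billion: bank balance sheets expand → +$80B.
OMO purchase (from banks) $445 billion: just an asset swap on bank balance sheets → 0.
Currency deposit $253 billion: bank balance sheets expand → +$253B.
Net: 0 + 80 + 0 + 253 = +$333 billion.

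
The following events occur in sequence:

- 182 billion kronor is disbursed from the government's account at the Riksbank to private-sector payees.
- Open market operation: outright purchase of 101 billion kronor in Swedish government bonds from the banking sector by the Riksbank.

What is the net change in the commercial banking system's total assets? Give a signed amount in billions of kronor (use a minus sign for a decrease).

+182 billion

Government spending 182 billion kronor: bank balance sheets expand → +182B.
OMO purchase (from banks) 101 billion kronor: just an asset swap on bank balance sheets → 0.
Net: 182 + 0 = +182 billion.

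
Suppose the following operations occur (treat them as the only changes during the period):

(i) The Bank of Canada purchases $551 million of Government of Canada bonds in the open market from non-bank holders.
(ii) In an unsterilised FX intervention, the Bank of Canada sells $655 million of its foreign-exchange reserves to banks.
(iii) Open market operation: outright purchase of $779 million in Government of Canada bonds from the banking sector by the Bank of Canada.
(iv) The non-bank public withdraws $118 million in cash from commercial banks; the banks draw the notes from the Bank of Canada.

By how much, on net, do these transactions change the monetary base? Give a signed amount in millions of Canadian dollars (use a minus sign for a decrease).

Asset purchase (from non-banks) $551 million: Bank of Canada balance sheet expands → +$551M.
FX sale $655 million: Bank of Canada balance sheet contracts → −$655M.
OMO purchase (from banks) $779 million: Bank of Canada balance sheet expands → +$779M.
Currency withdrawal $118 million: just a shift between currency and reserves — both are base money → 0.
Net: 551 − 655 + 779 + 0 = +$675 million.

+$675 million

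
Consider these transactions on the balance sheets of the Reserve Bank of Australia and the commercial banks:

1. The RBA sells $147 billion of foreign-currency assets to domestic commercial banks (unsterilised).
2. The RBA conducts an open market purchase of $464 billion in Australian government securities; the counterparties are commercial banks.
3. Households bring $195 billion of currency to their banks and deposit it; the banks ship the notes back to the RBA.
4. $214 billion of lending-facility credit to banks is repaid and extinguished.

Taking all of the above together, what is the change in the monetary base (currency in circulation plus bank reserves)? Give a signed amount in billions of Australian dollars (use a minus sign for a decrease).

+$103 billion

RBA balance sheet:
  Assets:      Securities +$464B, Loans to banks −$214B, Foreign assets −$147B
  Liabilities: Bank reserves +$298B, Currency in circulation −$195B
Commercial banking system:
  Assets:      Reserves at CB +$298B, Securities −$464B, Foreign assets +$147B
  Liabilities: Checkable deposits +$195B, Borrowings from CB −$214B
Monetary base = currency + reserves: −$195B + (+$298B) = +$103 billion.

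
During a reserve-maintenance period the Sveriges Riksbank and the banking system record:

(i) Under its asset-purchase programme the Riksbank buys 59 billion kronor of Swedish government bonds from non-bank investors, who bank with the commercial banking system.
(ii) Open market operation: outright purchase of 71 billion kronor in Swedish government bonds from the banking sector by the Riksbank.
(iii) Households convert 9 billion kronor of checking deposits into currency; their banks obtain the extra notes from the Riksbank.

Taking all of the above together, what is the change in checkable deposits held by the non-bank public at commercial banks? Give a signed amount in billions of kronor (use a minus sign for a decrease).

+50 billion

Riksbank balance sheet:
  Assets:      Securities +130B
  Liabilities: Bank reserves +121B, Currency in circulation +9B
Commercial banking system:
  Assets:      Reserves at CB +121B, Securities −71B
  Liabilities: Checkable deposits +50B
So the change in checkable deposits held by the non-bank public at commercial banks is +50 billion.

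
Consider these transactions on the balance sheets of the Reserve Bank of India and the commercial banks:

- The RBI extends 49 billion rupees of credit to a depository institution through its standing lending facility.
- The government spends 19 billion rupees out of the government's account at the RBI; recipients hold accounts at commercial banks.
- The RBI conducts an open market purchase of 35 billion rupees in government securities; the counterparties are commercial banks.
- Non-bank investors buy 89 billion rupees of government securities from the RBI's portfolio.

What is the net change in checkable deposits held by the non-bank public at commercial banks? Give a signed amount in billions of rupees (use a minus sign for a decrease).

RBI balance sheet:
  Assets:      Securities −54B, Loans to banks +49B
  Liabilities: Bank reserves +14B, Government deposits −19B
Commercial banking system:
  Assets:      Reserves at CB +14B, Securities −35B
  Liabilities: Checkable deposits −70B, Borrowings from CB +49B
So the change in checkable deposits held by the non-bank public at commercial banks is -70 billion.

-70 billion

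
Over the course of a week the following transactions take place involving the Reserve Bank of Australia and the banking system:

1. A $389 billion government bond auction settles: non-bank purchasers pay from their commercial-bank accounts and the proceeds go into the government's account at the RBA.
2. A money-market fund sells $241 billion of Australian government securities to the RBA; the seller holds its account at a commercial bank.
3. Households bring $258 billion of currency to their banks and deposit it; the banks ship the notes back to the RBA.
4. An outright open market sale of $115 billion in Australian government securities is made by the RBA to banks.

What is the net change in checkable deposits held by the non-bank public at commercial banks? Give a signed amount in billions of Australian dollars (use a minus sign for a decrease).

+$110 billion

Government account inflow $389 billion: non-bank counterparties' bank balances fall → −$389B.
Asset purchase (from non-banks) $241 billion: non-bank counterparties' bank balances rise → +$241B.
Currency deposit $258 billion: non-bank counterparties' bank balances rise → +$258B.
OMO sale (to banks) $115 billion: the counterparty is a bank, so public deposits are unchanged → 0.
Net: −389 + 241 + 258 + 0 = +$110 billion.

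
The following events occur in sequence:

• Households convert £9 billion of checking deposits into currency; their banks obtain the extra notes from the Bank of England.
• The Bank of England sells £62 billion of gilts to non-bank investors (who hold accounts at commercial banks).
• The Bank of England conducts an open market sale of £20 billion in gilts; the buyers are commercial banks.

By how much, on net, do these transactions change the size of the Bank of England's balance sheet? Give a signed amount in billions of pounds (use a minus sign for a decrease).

-£82 billion

Currency withdrawal £9 billion: only the composition of liabilities changes → 0.
Asset sale (to non-banks) £62 billion: a Bank of England asset is shed → −£62B.
OMO sale (to banks) £20 billion: a Bank of England asset is shed → −£20B.
Net: 0 − 62 − 20 = -£82 billion.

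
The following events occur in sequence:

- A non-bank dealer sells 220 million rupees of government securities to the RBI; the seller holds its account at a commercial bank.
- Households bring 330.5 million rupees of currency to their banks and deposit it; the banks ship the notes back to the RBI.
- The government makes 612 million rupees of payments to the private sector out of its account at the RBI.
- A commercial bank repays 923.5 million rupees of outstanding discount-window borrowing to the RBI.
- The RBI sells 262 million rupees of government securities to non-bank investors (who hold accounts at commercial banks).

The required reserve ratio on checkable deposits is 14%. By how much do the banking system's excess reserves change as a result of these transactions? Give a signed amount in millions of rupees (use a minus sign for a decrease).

-149.07 million

Asset purchase (from non-banks) 220 million rupees: reserves +220M, deposits +220M.
Currency deposit 330.5 million rupees: reserves +330.5M, deposits +330.5M.
Government spending 612 million rupees: reserves +612M, deposits +612M.
Discount-window repayment 923.5 million rupees: reserves −923.5M, deposits 0.
Asset sale (to non-banks) 262 million rupees: reserves −262M, deposits −262M.
Totals: Δreserves = −23M, Δdeposits = +900.5M.
Δrequired reserves = 14% × +900.5M = +126.07M.
Δexcess reserves = Δreserves − Δrequired = −23M − (+126.07M) = -149.07 million.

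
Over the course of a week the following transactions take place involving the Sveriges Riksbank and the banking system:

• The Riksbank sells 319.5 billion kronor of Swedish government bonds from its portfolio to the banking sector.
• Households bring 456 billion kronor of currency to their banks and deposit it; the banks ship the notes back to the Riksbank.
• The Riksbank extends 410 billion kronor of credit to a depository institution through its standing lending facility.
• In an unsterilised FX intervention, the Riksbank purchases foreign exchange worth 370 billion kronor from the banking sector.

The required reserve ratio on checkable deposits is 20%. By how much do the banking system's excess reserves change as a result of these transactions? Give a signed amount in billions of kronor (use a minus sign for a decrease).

OMO sale (to banks) 319.5 billion kronor: reserves −319.5B, deposits 0.
Currency deposit 456 billion kronor: reserves +456B, deposits +456B.
Discount-window loan 410 billion kronor: reserves +410B, deposits 0.
FX purchase 370 billion kronor: reserves +370B, deposits 0.
Totals: Δreserves = +916.5B, Δdeposits = +456B.
Δrequired reserves = 20% × +456B = +91.2B.
Δexcess reserves = Δreserves − Δrequired = +916.5B − (+91.2B) = +825.3 billion.

+825.3 billion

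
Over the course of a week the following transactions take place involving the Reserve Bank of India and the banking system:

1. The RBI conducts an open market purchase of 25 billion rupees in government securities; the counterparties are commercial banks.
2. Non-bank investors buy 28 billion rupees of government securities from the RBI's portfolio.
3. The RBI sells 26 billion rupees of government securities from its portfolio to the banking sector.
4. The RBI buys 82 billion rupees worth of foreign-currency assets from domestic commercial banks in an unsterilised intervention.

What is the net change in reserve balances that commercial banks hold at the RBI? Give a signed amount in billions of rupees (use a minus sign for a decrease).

OMO purchase (from banks) 25 billion rupees: the RBI pays by crediting reserve accounts → +25B.
Asset sale (to non-banks) 28 billion rupees: the non-bank buyers' banks settle from reserves → −28B.
OMO sale (to banks) 26 billion rupees: the buying banks pay out of their reserve balances → −26B.
FX purchase 82 billion rupees: the RBI pays by crediting reserve accounts → +82B.
Net: 25 − 28 − 26 + 82 = +53 billion.

+53 billion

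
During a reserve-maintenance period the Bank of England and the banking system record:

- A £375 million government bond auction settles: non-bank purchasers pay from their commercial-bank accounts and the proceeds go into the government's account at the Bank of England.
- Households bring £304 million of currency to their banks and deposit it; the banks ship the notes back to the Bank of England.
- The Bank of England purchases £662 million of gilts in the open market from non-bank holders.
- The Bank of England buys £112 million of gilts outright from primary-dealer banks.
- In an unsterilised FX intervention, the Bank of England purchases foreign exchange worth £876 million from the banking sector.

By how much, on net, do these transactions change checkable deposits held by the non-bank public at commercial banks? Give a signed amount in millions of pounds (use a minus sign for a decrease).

+£591 million

Government account inflow £375 million: non-bank counterparties' bank balances fall → −£375M.
Currency deposit £304 million: non-bank counterparties' bank balances rise → +£304M.
Asset purchase (from non-banks) £662 million: non-bank counterparties' bank balances rise → +£662M.
OMO purchase (from banks) £112 million: the counterparty is a bank, so public deposits are unchanged → 0.
FX purchase £876 million: the counterparty is a bank, so public deposits are unchanged → 0.
Net: −375 + 304 + 662 + 0 + 0 = +£591 million.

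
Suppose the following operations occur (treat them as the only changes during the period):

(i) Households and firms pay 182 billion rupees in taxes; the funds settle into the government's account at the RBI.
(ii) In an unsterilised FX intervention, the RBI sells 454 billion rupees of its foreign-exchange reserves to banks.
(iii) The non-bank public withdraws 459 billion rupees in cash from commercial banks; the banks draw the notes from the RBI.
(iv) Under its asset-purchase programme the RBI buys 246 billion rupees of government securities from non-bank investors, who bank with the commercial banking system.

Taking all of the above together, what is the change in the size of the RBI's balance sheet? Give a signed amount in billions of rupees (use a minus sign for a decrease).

Government account inflow 182 billion rupees: only the composition of liabilities changes → 0.
FX sale 454 billion rupees: an RBI asset is shed → −454B.
Currency withdrawal 459 billion rupees: only the composition of liabilities changes → 0.
Asset purchase (from non-banks) 246 billion rupees: an RBI asset is acquired → +246B.
Net: 0 − 454 + 0 + 246 = -208 billion.

-208 billion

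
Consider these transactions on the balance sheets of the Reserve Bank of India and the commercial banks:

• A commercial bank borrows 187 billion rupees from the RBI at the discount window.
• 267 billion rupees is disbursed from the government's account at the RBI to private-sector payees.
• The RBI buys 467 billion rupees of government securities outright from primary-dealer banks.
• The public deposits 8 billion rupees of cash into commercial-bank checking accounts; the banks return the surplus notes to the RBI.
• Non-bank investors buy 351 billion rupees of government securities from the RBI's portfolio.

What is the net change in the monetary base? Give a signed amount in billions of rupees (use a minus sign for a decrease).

RBI balance sheet:
  Assets:      Securities +116B, Loans to banks +187B
  Liabilities: Bank reserves +578B, Currency in circulation −8B, Government deposits −267B
Commercial banking system:
  Assets:      Reserves at CB +578B, Securities −467B
  Liabilities: Checkable deposits −76B, Borrowings from CB +187B
Monetary base = currency + reserves: −8B + (+578B) = +570 billion.

+570 billion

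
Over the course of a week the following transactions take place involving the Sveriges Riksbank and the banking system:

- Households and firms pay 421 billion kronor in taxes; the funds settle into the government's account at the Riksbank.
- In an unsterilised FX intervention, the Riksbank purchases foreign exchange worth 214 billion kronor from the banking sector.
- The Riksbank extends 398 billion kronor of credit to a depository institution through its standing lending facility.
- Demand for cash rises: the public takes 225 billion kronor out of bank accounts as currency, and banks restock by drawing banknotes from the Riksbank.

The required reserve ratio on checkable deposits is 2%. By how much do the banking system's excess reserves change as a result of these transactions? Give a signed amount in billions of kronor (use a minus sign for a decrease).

-21.08 billion

Government account inflow 421 billion kronor: reserves −421B, deposits −421B.
FX purchase 214 billion kronor: reserves +214B, deposits 0.
Discount-window loan 398 billion kronor: reserves +398B, deposits 0.
Currency withdrawal 225 billion kronor: reserves −225B, deposits −225B.
Totals: Δreserves = −34B, Δdeposits = −646B.
Δrequired reserves = 2% × −646B = −12.92B.
Δexcess reserves = Δreserves − Δrequired = −34B − (−12.92B) = -21.08 billion.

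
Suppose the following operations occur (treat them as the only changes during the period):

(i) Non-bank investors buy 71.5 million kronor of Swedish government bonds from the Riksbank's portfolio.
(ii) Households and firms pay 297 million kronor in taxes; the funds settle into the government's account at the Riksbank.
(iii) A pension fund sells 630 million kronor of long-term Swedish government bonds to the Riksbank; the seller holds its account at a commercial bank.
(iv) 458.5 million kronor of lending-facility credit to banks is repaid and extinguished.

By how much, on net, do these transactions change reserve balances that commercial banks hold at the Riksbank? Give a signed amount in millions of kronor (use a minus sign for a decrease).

-197 million

Asset sale (to non-banks) 71.5 million kronor: the non-bank buyers' banks settle from reserves → −71.5M.
Government account inflow 297 million kronor: funds move from bank reserves into the government account → −297M.
Asset purchase (from non-banks) 630 million kronor: the Riksbank pays by crediting reserve accounts → +630M.
Discount-window repayment 458.5 million kronor: repayment is debited from reserves → −458.5M.
Net: −71.5 − 297 + 630 − 458.5 = -197 million.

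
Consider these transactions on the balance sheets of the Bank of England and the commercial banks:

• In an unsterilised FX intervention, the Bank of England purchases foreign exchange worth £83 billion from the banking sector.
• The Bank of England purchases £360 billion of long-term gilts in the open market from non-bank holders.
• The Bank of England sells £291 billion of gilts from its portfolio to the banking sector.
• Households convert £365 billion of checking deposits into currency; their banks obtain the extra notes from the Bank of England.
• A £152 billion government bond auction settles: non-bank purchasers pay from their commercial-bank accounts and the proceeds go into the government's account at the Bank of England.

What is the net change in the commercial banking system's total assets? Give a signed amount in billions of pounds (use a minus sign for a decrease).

FX purchase £83 billion: just an asset swap on bank balance sheets → 0.
Asset purchase (from non-banks) £360 billion: bank balance sheets expand → +£360B.
OMO sale (to banks) £291 billion: just an asset swap on bank balance sheets → 0.
Currency withdrawal £365 billion: bank balance sheets shrink → −£365B.
Government account inflow £152 billion: bank balance sheets shrink → −£152B.
Net: 0 + 360 + 0 − 365 − 152 = -£157 billion.

-£157 billion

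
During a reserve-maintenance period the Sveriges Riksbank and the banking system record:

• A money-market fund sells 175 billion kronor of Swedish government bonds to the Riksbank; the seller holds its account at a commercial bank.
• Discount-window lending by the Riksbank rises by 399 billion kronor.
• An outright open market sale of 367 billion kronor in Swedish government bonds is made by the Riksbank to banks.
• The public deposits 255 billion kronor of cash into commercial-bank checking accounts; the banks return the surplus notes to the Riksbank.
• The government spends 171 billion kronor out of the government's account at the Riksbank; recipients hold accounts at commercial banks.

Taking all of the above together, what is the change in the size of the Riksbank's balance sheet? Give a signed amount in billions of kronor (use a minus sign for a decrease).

Riksbank balance sheet:
  Assets:      Securities −192B, Loans to banks +399B
  Liabilities: Bank reserves +633B, Currency in circulation −255B, Government deposits −171B
Change in total Riksbank assets = +207 billion.

+207 billion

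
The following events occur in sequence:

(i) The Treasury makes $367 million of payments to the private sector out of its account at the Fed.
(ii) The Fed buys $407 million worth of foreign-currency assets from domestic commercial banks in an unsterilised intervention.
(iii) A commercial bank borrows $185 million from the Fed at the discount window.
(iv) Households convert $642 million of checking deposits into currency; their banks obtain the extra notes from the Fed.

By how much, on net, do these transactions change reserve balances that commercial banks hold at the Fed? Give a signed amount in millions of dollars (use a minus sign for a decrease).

+$317 million

Fed balance sheet:
  Assets:      Loans to banks +$185M, Foreign assets +$407M
  Liabilities: Bank reserves +$317M, Currency in circulation +$642M, Government deposits −$367M
So the change in reserve balances that commercial banks hold at the Fed is +$317 million.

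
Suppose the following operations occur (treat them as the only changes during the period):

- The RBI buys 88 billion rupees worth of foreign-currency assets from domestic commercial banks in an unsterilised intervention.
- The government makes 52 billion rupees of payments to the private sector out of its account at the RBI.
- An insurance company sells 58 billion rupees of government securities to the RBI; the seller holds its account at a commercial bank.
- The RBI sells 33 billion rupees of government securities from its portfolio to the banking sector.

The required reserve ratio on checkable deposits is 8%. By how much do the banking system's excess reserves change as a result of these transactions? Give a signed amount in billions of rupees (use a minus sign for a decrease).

FX purchase 88 billion rupees: reserves +88B, deposits 0.
Government spending 52 billion rupees: reserves +52B, deposits +52B.
Asset purchase (from non-banks) 58 billion rupees: reserves +58B, deposits +58B.
OMO sale (to banks) 33 billion rupees: reserves −33B, deposits 0.
Totals: Δreserves = +165B, Δdeposits = +110B.
Δrequired reserves = 8% × +110B = +8.8B.
Δexcess reserves = Δreserves − Δrequired = +165B − (+8.8B) = +156.2 billion.

+156.2 billion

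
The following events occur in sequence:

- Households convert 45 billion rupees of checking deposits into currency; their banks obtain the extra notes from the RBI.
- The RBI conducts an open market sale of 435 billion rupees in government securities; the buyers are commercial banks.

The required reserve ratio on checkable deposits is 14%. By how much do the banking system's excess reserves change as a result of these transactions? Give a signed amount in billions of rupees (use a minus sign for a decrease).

-473.7 billion

Currency withdrawal 45 billion rupees: reserves −45B, deposits −45B.
OMO sale (to banks) 435 billion rupees: reserves −435B, deposits 0.
Totals: Δreserves = −480B, Δdeposits = −45B.
Δrequired reserves = 14% × −45B = −6.3B.
Δexcess reserves = Δreserves − Δrequired = −480B − (−6.3B) = -473.7 billion.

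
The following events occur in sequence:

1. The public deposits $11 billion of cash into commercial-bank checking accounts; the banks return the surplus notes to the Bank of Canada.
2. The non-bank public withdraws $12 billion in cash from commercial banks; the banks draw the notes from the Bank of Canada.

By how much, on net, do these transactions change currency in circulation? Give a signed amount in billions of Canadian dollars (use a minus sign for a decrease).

Currency deposit $11 billion: notes return to the central bank → −$11B.
Currency withdrawal $12 billion: notes leave the central bank → +$12B.
Net: −11 + 12 = +$1 billion.

+$1 billion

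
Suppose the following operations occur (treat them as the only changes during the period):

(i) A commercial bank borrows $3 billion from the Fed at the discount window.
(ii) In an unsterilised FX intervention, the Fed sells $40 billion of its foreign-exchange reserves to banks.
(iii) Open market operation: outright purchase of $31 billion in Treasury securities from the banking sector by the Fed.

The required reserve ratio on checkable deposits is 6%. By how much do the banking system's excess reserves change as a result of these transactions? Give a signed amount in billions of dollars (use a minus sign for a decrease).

Discount-window loan $3 billion: reserves +$3B, deposits 0.
FX sale $40 billion: reserves −$40B, deposits 0.
OMO purchase (from banks) $31 billion: reserves +$31B, deposits 0.
Totals: Δreserves = −$6B, Δdeposits = 0.
Δrequired reserves = 6% × 0 = 0.
Δexcess reserves = Δreserves − Δrequired = −$6B − (0) = -$6 billion.

-$6 billion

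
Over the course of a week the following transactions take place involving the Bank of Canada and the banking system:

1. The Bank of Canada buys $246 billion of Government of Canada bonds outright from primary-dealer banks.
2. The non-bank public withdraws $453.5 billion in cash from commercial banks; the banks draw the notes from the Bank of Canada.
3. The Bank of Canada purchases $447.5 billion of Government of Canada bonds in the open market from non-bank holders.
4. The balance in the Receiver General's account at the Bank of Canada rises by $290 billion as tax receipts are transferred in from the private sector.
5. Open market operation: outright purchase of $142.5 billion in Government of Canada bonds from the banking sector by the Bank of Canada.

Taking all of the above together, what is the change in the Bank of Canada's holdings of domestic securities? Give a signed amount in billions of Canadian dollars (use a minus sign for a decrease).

Bank of Canada balance sheet:
  Assets:      Securities +$836B
  Liabilities: Bank reserves +$92.5B, Currency in circulation +$453.5B, Government deposits +$290B
So the change in the Bank of Canada's holdings of domestic securities is +$836 billion.

+$836 billion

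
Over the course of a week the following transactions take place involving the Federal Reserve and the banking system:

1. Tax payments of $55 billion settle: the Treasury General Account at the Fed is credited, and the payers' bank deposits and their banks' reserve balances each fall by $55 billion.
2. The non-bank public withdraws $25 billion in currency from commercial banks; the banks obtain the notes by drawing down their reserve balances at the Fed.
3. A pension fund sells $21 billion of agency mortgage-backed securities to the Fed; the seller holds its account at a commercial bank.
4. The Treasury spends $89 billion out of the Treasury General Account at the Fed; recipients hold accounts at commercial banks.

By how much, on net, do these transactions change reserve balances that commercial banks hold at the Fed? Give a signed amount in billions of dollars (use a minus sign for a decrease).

Fed balance sheet:
  Assets:      Securities +$21B
  Liabilities: Bank reserves +$30B, Currency in circulation +$25B, Government deposits −$34B
So the change in reserve balances that commercial banks hold at the Fed is +$30 billion.

+$30 billion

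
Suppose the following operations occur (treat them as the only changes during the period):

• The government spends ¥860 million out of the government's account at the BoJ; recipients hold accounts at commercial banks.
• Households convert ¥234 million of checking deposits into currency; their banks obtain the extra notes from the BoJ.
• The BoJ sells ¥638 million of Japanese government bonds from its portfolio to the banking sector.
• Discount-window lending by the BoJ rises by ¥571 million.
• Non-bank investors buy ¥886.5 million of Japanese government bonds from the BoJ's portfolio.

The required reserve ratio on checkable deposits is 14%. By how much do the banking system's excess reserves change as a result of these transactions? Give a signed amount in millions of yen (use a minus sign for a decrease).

Government spending ¥860 million: reserves +¥860M, deposits +¥860M.
Currency withdrawal ¥234 million: reserves −¥234M, deposits −¥234M.
OMO sale (to banks) ¥638 million: reserves −¥638M, deposits 0.
Discount-window loan ¥571 million: reserves +¥571M, deposits 0.
Asset sale (to non-banks) ¥886.5 million: reserves −¥886.5M, deposits −¥886.5M.
Totals: Δreserves = −¥327.5M, Δdeposits = −¥260.5M.
Δrequired reserves = 14% × −¥260.5M = −¥36.47M.
Δexcess reserves = Δreserves − Δrequired = −¥327.5M − (−¥36.47M) = -¥291.03 million.

-¥291.03 million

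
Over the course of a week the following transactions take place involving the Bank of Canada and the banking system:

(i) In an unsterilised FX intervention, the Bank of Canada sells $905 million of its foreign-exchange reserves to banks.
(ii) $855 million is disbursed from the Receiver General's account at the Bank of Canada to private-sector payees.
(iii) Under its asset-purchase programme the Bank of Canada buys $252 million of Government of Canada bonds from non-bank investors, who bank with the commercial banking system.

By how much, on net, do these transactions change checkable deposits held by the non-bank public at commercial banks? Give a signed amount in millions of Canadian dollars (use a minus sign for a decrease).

+$1107 million

FX sale $905 million: the counterparty is a bank, so public deposits are unchanged → 0.
Government spending $855 million: non-bank counterparties' bank balances rise → +$855M.
Asset purchase (from non-banks) $252 million: non-bank counterparties' bank balances rise → +$252M.
Net: 0 + 855 + 252 = +$1107 million.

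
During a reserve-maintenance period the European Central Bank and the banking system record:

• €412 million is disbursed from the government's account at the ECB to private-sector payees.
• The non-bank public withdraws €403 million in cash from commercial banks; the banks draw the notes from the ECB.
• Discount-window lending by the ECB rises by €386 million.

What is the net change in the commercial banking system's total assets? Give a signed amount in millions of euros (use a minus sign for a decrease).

Government spending €412 million: bank balance sheets expand → +€412M.
Currency withdrawal €403 million: bank balance sheets shrink → −€403M.
Discount-window loan €386 million: bank balance sheets expand → +€386M.
Net: 412 − 403 + 386 = +€395 million.

+€395 million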